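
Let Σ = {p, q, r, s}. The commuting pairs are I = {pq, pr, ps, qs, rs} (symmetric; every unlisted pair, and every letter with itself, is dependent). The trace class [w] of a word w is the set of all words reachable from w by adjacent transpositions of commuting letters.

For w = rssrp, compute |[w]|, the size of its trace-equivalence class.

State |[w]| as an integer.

piece 0:r — minimal
piece 1:s — minimal
piece 2:s rests on {1:s}
piece 3:r rests on {0:r}
piece 4:p — minimal
minimal pieces: {0:r, 1:s, 4:p}
ways to finish when only these pieces remain (= sum over removing one remaining piece with nothing left below it):
  1 left: {2}→1  {3}→1  {4}→1
  2 left: {0,3}→1  {1,2}→1  {2,3}→2  {2,4}→2  {3,4}→2
  3 left: {0,2,3}→3  {0,3,4}→3  {1,2,3}→3  {1,2,4}→3  {2,3,4}→6
  placing 0:r first → 12 extensions
  placing 1:s first → 12 extensions
  placing 4:p first → 6 extensions
total linear extensions = 30

30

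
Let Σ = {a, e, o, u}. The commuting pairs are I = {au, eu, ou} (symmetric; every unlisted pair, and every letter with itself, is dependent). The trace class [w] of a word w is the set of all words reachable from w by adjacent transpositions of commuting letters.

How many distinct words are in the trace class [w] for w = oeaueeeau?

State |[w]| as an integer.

36

piece 0:o — minimal
piece 1:e rests on {0:o}
piece 2:a rests on {1:e}
piece 3:u — minimal
piece 4:e rests on {2:a}
piece 5:e rests on {4:e}
piece 6:e rests on {5:e}
piece 7:a rests on {6:e}
piece 8:u rests on {3:u}
minimal pieces: {0:o, 3:u}
ways to finish when only these pieces remain (= sum over removing one remaining piece with nothing left below it):
  1 left: {7}→1  {8}→1
  2 left: {3,8}→1  {6,7}→1  {7,8}→2
  3 left: {3,7,8}→3  {5,6,7}→1  {6,7,8}→3
  4 left: {3,6,7,8}→6  {4,5,6,7}→1  {5,6,7,8}→4
  5 left: {2,4,5,6,7}→1  {3,5,6,7,8}→10  {4,5,6,7,8}→5
  6 left: {1,2,4,5,6,7}→1  {2,4,5,6,7,8}→6  {3,4,5,6,7,8}→15
  7 left: {0,1,2,4,5,6,7}→1  {1,2,4,5,6,7,8}→7  {2,3,4,5,6,7,8}→21
  placing 0:o first → 28 extensions
  placing 3:u first → 8 extensions
total linear extensions = 36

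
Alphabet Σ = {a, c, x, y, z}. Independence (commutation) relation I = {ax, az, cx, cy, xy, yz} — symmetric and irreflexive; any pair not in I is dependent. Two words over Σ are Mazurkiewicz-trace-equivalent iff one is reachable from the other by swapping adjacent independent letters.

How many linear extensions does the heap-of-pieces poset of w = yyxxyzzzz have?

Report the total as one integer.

84

#0=y has no predecessor
#1=y depends on [0:y]
#2=x has no predecessor
#3=x depends on [2:x]
#4=y depends on [1:y]
#5=z depends on [3:x]
#6=z depends on [5:z]
#7=z depends on [6:z]
#8=z depends on [7:z]
sources: [0:y, 2:x]
N(rest) = Σ N(rest − s) over sources s of rest; N(one piece) = 1:
  size 1 → [4]=1  [8]=1
  size 2 → [1,4]=1  [4,8]=2  [7,8]=1
  size 3 → [0,1,4]=1  [1,4,8]=3  [4,7,8]=3  [6,7,8]=1
  size 4 → [0,1,4,8]=4  [1,4,7,8]=6  [4,6,7,8]=4  [5,6,7,8]=1
  size 5 → [0,1,4,7,8]=10  [1,4,6,7,8]=10  [3,5,6,7,8]=1  [4,5,6,7,8]=5
  size 6 → [0,1,4,6,7,8]=20  [1,4,5,6,7,8]=15  [2,3,5,6,7,8]=1  [3,4,5,6,7,8]=6
  size 7 → [0,1,4,5,6,7,8]=35  [1,3,4,5,6,7,8]=21  [2,3,4,5,6,7,8]=7
  first=0(y) contributes 28
  first=2(x) contributes 56
|[w]| = 84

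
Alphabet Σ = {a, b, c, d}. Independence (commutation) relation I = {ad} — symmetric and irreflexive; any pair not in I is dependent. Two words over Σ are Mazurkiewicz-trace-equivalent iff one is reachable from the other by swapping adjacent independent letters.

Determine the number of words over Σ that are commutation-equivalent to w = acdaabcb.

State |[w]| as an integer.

piece 0:a — minimal
piece 1:c rests on {0:a}
piece 2:d rests on {1:c}
piece 3:a rests on {1:c}
piece 4:a rests on {3:a}
piece 5:b rests on {2:d, 4:a}
piece 6:c rests on {5:b}
piece 7:b rests on {6:c}
minimal pieces: {0:a}
ways to finish when only these pieces remain (= sum over removing one remaining piece with nothing left below it):
  1 left: {7}→1
  2 left: {6,7}→1
  3 left: {5,6,7}→1
  4 left: {2,5,6,7}→1  {4,5,6,7}→1
  5 left: {2,4,5,6,7}→2  {3,4,5,6,7}→1
  6 left: {2,3,4,5,6,7}→3
  placing 0:a first → 3 extensions

3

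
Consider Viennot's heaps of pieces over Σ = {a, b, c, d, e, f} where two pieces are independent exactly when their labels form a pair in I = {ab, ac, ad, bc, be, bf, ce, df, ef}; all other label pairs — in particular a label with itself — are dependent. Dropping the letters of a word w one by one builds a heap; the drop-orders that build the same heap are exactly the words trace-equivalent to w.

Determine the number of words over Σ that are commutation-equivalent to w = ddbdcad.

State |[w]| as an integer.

#0=d has no predecessor
#1=d depends on [0:d]
#2=b depends on [1:d]
#3=d depends on [2:b]
#4=c depends on [3:d]
#5=a has no predecessor
#6=d depends on [4:c]
sources: [0:d, 5:a]
N(rest) = Σ N(rest − s) over sources s of rest; N(one piece) = 1:
  size 1 → [5]=1  [6]=1
  size 2 → [4,6]=1  [5,6]=2
  size 3 → [3,4,6]=1  [4,5,6]=3
  size 4 → [2,3,4,6]=1  [3,4,5,6]=4
  size 5 → [1,2,3,4,6]=1  [2,3,4,5,6]=5
  first=0(d) contributes 6
  first=5(a) contributes 1
|[w]| = 7

7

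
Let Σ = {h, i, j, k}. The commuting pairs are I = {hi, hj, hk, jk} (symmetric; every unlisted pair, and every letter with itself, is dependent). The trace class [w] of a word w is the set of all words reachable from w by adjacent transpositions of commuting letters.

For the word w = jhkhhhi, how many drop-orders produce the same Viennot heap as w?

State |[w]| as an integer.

0(j) covers ∅
1(h) covers ∅
2(k) covers ∅
3(h) covers 1:h
4(h) covers 3:h
5(h) covers 4:h
6(i) covers 0:j, 2:k
floor of heap: 0:j, 1:h, 2:k
completions by unplaced set U, small U first (add the entries for U minus each lowest piece of U):
  |U|=1: {5}:1  {6}:1
  |U|=2: {0,6}:1  {2,6}:1  {4,5}:1  {5,6}:2
  |U|=3: {0,2,6}:2  {0,5,6}:3  {2,5,6}:3  {3,4,5}:1  {4,5,6}:3
  |U|=4: {0,2,5,6}:8  {0,4,5,6}:6  {1,3,4,5}:1  {2,4,5,6}:6  {3,4,5,6}:4
  |U|=5: {0,2,4,5,6}:20  {0,3,4,5,6}:10  {1,3,4,5,6}:5  {2,3,4,5,6}:10
  start at 0(j): 15
  start at 1(h): 40
  start at 2(k): 15
sum over floor = 70

70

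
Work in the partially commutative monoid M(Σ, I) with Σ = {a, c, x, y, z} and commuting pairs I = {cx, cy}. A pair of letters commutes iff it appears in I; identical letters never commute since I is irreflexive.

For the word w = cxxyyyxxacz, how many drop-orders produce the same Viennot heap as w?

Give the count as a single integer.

piece 0:c — minimal
piece 1:x — minimal
piece 2:x rests on {1:x}
piece 3:y rests on {2:x}
piece 4:y rests on {3:y}
piece 5:y rests on {4:y}
piece 6:x rests on {5:y}
piece 7:x rests on {6:x}
piece 8:a rests on {0:c, 7:x}
piece 9:c rests on {8:a}
piece 10:z rests on {9:c}
minimal pieces: {0:c, 1:x}
ways to finish when only these pieces remain (= sum over removing one remaining piece with nothing left below it):
  1 left: {10}→1
  2 left: {9,10}→1
  3 left: {8,9,10}→1
  4 left: {0,8,9,10}→1  {7,8,9,10}→1
  5 left: {0,7,8,9,10}→2  {6,7,8,9,10}→1
  6 left: {0,6,7,8,9,10}→3  {5,6,7,8,9,10}→1
  7 left: {0,5,6,7,8,9,10}→4  {4,5,6,7,8,9,10}→1
  8 left: {0,4,5,6,7,8,9,10}→5  {3,4,5,6,7,8,9,10}→1
  9 left: {0,3,4,5,6,7,8,9,10}→6  {2,3,4,5,6,7,8,9,10}→1
  placing 0:c first → 1 extensions
  placing 1:x first → 7 extensions
total linear extensions = 8

8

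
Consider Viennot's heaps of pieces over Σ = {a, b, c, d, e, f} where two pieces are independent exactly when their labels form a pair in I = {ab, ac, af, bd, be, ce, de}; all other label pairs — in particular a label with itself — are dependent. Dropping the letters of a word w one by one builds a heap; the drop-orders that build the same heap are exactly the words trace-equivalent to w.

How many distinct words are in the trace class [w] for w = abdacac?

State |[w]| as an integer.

22

piece 0:a — minimal
piece 1:b — minimal
piece 2:d rests on {0:a}
piece 3:a rests on {2:d}
piece 4:c rests on {1:b, 2:d}
piece 5:a rests on {3:a}
piece 6:c rests on {4:c}
minimal pieces: {0:a, 1:b}
ways to finish when only these pieces remain (= sum over removing one remaining piece with nothing left below it):
  1 left: {5}→1  {6}→1
  2 left: {3,5}→1  {4,6}→1  {5,6}→2
  3 left: {1,4,6}→1  {3,5,6}→3  {4,5,6}→3
  4 left: {1,4,5,6}→4  {3,4,5,6}→6
  5 left: {1,3,4,5,6}→10  {2,3,4,5,6}→6
  placing 0:a first → 16 extensions
  placing 1:b first → 6 extensions
total linear extensions = 22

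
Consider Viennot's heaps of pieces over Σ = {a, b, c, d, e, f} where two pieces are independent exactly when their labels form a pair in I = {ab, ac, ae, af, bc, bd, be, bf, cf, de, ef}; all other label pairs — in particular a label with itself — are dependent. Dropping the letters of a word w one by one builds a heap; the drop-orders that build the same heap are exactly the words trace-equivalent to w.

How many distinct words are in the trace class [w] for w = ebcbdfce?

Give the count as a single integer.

piece 0:e — minimal
piece 1:b — minimal
piece 2:c rests on {0:e}
piece 3:b rests on {1:b}
piece 4:d rests on {2:c}
piece 5:f rests on {4:d}
piece 6:c rests on {4:d}
piece 7:e rests on {6:c}
minimal pieces: {0:e, 1:b}
ways to finish when only these pieces remain (= sum over removing one remaining piece with nothing left below it):
  1 left: {3}→1  {5}→1  {7}→1
  2 left: {1,3}→1  {3,5}→2  {3,7}→2  {5,7}→2  {6,7}→1
  3 left: {1,3,5}→3  {1,3,7}→3  {3,5,7}→6  {3,6,7}→3  {5,6,7}→3
  4 left: {1,3,5,7}→12  {1,3,6,7}→6  {3,5,6,7}→12  {4,5,6,7}→3
  5 left: {1,3,5,6,7}→30  {2,4,5,6,7}→3  {3,4,5,6,7}→15
  6 left: {0,2,4,5,6,7}→3  {1,3,4,5,6,7}→45  {2,3,4,5,6,7}→18
  placing 0:e first → 63 extensions
  placing 1:b first → 21 extensions
total linear extensions = 84

84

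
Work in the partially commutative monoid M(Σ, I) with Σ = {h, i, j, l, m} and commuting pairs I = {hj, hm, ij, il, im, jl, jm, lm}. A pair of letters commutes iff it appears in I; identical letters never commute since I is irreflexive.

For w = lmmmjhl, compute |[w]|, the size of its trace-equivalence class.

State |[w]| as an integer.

piece 0:l — minimal
piece 1:m — minimal
piece 2:m rests on {1:m}
piece 3:m rests on {2:m}
piece 4:j — minimal
piece 5:h rests on {0:l}
piece 6:l rests on {5:h}
minimal pieces: {0:l, 1:m, 4:j}
ways to finish when only these pieces remain (= sum over removing one remaining piece with nothing left below it):
  1 left: {3}→1  {4}→1  {6}→1
  2 left: {2,3}→1  {3,4}→2  {3,6}→2  {4,6}→2  {5,6}→1
  3 left: {0,5,6}→1  {1,2,3}→1  {2,3,4}→3  {2,3,6}→3  {3,4,6}→6  {3,5,6}→3  {4,5,6}→3
  4 left: {0,3,5,6}→4  {0,4,5,6}→4  {1,2,3,4}→4  {1,2,3,6}→4  {2,3,4,6}→12  {2,3,5,6}→6  {3,4,5,6}→12
  5 left: {0,2,3,5,6}→10  {0,3,4,5,6}→20  {1,2,3,4,6}→20  {1,2,3,5,6}→10  {2,3,4,5,6}→30
  placing 0:l first → 60 extensions
  placing 1:m first → 60 extensions
  placing 4:j first → 20 extensions
total linear extensions = 140

140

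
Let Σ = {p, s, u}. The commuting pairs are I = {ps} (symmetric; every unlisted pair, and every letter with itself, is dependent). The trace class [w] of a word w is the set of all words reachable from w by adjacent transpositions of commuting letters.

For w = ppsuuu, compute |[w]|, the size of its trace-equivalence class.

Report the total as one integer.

piece 0:p — minimal
piece 1:p rests on {0:p}
piece 2:s — minimal
piece 3:u rests on {1:p, 2:s}
piece 4:u rests on {3:u}
piece 5:u rests on {4:u}
minimal pieces: {0:p, 2:s}
ways to finish when only these pieces remain (= sum over removing one remaining piece with nothing left below it):
  1 left: {5}→1
  2 left: {4,5}→1
  3 left: {3,4,5}→1
  4 left: {1,3,4,5}→1  {2,3,4,5}→1
  placing 0:p first → 2 extensions
  placing 2:s first → 1 extensions
total linear extensions = 3

3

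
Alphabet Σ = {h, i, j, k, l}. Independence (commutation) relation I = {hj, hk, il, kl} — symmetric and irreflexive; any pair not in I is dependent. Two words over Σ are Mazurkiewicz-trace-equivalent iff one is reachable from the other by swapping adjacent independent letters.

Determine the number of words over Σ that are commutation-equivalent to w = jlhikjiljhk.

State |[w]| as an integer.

#0=j has no predecessor
#1=l depends on [0:j]
#2=h depends on [1:l]
#3=i depends on [2:h]
#4=k depends on [3:i]
#5=j depends on [4:k]
#6=i depends on [5:j]
#7=l depends on [5:j]
#8=j depends on [6:i, 7:l]
#9=h depends on [6:i, 7:l]
#10=k depends on [8:j]
sources: [0:j]
N(rest) = Σ N(rest − s) over sources s of rest; N(one piece) = 1:
  size 1 → [9]=1  [10]=1
  size 2 → [8,10]=1  [9,10]=2
  size 3 → [8,9,10]=3
  size 4 → [6,8,9,10]=3  [7,8,9,10]=3
  size 5 → [6,7,8,9,10]=6
  size 6 → [5,6,7,8,9,10]=6
  size 7 → [4,5,6,7,8,9,10]=6
  size 8 → [3,4,5,6,7,8,9,10]=6
  size 9 → [2,3,4,5,6,7,8,9,10]=6
  first=0(j) contributes 6

6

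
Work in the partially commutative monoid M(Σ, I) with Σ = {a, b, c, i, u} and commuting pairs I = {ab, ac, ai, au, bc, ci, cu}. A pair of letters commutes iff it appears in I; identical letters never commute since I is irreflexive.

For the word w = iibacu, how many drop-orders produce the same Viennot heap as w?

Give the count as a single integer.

#0=i has no predecessor
#1=i depends on [0:i]
#2=b depends on [1:i]
#3=a has no predecessor
#4=c has no predecessor
#5=u depends on [2:b]
sources: [0:i, 3:a, 4:c]
N(rest) = Σ N(rest − s) over sources s of rest; N(one piece) = 1:
  size 1 → [3]=1  [4]=1  [5]=1
  size 2 → [2,5]=1  [3,4]=2  [3,5]=2  [4,5]=2
  size 3 → [1,2,5]=1  [2,3,5]=3  [2,4,5]=3  [3,4,5]=6
  size 4 → [0,1,2,5]=1  [1,2,3,5]=4  [1,2,4,5]=4  [2,3,4,5]=12
  first=0(i) contributes 20
  first=3(a) contributes 5
  first=4(c) contributes 5
|[w]| = 30

30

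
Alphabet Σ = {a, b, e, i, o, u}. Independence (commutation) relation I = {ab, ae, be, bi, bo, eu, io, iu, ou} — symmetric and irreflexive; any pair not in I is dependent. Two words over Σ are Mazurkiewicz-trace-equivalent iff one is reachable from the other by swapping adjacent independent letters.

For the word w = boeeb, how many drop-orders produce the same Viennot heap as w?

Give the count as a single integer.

drop 0:b onto floor
drop 1:o onto floor
drop 2:e onto {1:o}
drop 3:e onto {2:e}
drop 4:b onto {0:b}
ground layer = {0:b, 1:o}
drop-orders for the pieces not yet dropped (sum over which currently-grounded one goes next):
  1 to go: {3} 1  {4} 1
  2 to go: {0,4} 1  {2,3} 1  {3,4} 2
  3 to go: {0,3,4} 3  {1,2,3} 1  {2,3,4} 3
  if 0:b drops first: 4 orders
  if 1:o drops first: 6 orders
heap linearizations: 10

10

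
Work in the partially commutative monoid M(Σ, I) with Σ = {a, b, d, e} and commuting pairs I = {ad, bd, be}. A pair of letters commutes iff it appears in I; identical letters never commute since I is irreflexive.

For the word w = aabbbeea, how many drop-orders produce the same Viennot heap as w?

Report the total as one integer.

10

#0=a has no predecessor
#1=a depends on [0:a]
#2=b depends on [1:a]
#3=b depends on [2:b]
#4=b depends on [3:b]
#5=e depends on [1:a]
#6=e depends on [5:e]
#7=a depends on [4:b, 6:e]
sources: [0:a]
N(rest) = Σ N(rest − s) over sources s of rest; N(one piece) = 1:
  size 1 → [7]=1
  size 2 → [4,7]=1  [6,7]=1
  size 3 → [3,4,7]=1  [4,6,7]=2  [5,6,7]=1
  size 4 → [2,3,4,7]=1  [3,4,6,7]=3  [4,5,6,7]=3
  size 5 → [2,3,4,6,7]=4  [3,4,5,6,7]=6
  size 6 → [2,3,4,5,6,7]=10
  first=0(a) contributes 10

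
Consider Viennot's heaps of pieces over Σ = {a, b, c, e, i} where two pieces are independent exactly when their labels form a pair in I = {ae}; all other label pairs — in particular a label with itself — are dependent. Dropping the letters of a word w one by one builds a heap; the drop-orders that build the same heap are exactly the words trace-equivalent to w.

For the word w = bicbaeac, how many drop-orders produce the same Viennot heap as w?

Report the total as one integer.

3

drop 0:b onto floor
drop 1:i onto {0:b}
drop 2:c onto {1:i}
drop 3:b onto {2:c}
drop 4:a onto {3:b}
drop 5:e onto {3:b}
drop 6:a onto {4:a}
drop 7:c onto {5:e, 6:a}
ground layer = {0:b}
drop-orders for the pieces not yet dropped (sum over which currently-grounded one goes next):
  1 to go: {7} 1
  2 to go: {5,7} 1  {6,7} 1
  3 to go: {4,6,7} 1  {5,6,7} 2
  4 to go: {4,5,6,7} 3
  5 to go: {3,4,5,6,7} 3
  6 to go: {2,3,4,5,6,7} 3
  if 0:b drops first: 3 orders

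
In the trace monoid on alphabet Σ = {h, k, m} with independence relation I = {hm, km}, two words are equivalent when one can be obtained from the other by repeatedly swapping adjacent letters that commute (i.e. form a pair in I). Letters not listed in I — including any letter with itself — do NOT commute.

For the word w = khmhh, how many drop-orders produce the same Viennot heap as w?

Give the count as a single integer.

5

drop 0:k onto floor
drop 1:h onto {0:k}
drop 2:m onto floor
drop 3:h onto {1:h}
drop 4:h onto {3:h}
ground layer = {0:k, 2:m}
drop-orders for the pieces not yet dropped (sum over which currently-grounded one goes next):
  1 to go: {2} 1  {4} 1
  2 to go: {2,4} 2  {3,4} 1
  3 to go: {1,3,4} 1  {2,3,4} 3
  if 0:k drops first: 4 orders
  if 2:m drops first: 1 orders
heap linearizations: 5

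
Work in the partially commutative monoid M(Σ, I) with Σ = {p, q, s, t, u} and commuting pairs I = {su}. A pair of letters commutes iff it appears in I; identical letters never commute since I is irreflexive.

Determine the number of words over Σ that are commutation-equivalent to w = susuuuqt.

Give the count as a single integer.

15

#0=s has no predecessor
#1=u has no predecessor
#2=s depends on [0:s]
#3=u depends on [1:u]
#4=u depends on [3:u]
#5=u depends on [4:u]
#6=q depends on [2:s, 5:u]
#7=t depends on [6:q]
sources: [0:s, 1:u]
N(rest) = Σ N(rest − s) over sources s of rest; N(one piece) = 1:
  size 1 → [7]=1
  size 2 → [6,7]=1
  size 3 → [2,6,7]=1  [5,6,7]=1
  size 4 → [0,2,6,7]=1  [2,5,6,7]=2  [4,5,6,7]=1
  size 5 → [0,2,5,6,7]=3  [2,4,5,6,7]=3  [3,4,5,6,7]=1
  size 6 → [0,2,4,5,6,7]=6  [1,3,4,5,6,7]=1  [2,3,4,5,6,7]=4
  first=0(s) contributes 5
  first=1(u) contributes 10
|[w]| = 15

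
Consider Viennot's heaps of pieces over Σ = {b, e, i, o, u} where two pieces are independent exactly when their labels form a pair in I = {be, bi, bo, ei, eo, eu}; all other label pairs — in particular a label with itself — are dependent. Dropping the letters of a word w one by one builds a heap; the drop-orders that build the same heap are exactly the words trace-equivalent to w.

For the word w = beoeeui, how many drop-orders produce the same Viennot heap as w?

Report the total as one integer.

70

drop 0:b onto floor
drop 1:e onto floor
drop 2:o onto floor
drop 3:e onto {1:e}
drop 4:e onto {3:e}
drop 5:u onto {0:b, 2:o}
drop 6:i onto {5:u}
ground layer = {0:b, 1:e, 2:o}
drop-orders for the pieces not yet dropped (sum over which currently-grounded one goes next):
  1 to go: {4} 1  {6} 1
  2 to go: {3,4} 1  {4,6} 2  {5,6} 1
  3 to go: {0,5,6} 1  {1,3,4} 1  {2,5,6} 1  {3,4,6} 3  {4,5,6} 3
  4 to go: {0,2,5,6} 2  {0,4,5,6} 4  {1,3,4,6} 4  {2,4,5,6} 4  {3,4,5,6} 6
  5 to go: {0,2,4,5,6} 10  {0,3,4,5,6} 10  {1,3,4,5,6} 10  {2,3,4,5,6} 10
  if 0:b drops first: 20 orders
  if 1:e drops first: 30 orders
  if 2:o drops first: 20 orders
heap linearizations: 70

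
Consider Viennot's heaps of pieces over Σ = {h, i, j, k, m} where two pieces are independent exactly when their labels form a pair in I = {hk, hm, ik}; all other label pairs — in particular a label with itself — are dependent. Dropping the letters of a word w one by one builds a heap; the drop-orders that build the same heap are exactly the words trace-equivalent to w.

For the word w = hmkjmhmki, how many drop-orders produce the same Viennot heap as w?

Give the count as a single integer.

piece 0:h — minimal
piece 1:m — minimal
piece 2:k rests on {1:m}
piece 3:j rests on {0:h, 2:k}
piece 4:m rests on {3:j}
piece 5:h rests on {3:j}
piece 6:m rests on {4:m}
piece 7:k rests on {6:m}
piece 8:i rests on {5:h, 6:m}
minimal pieces: {0:h, 1:m}
ways to finish when only these pieces remain (= sum over removing one remaining piece with nothing left below it):
  1 left: {7}→1  {8}→1
  2 left: {5,8}→1  {7,8}→2
  3 left: {5,7,8}→3  {6,7,8}→2
  4 left: {4,6,7,8}→2  {5,6,7,8}→5
  5 left: {4,5,6,7,8}→7
  6 left: {3,4,5,6,7,8}→7
  7 left: {0,3,4,5,6,7,8}→7  {2,3,4,5,6,7,8}→7
  placing 0:h first → 7 extensions
  placing 1:m first → 14 extensions
total linear extensions = 21

21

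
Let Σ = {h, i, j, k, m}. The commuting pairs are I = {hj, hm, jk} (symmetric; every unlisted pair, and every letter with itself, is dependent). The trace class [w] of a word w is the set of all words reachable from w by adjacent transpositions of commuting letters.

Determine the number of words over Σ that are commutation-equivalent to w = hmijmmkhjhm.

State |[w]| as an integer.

18

0(h) covers ∅
1(m) covers ∅
2(i) covers 0:h, 1:m
3(j) covers 2:i
4(m) covers 3:j
5(m) covers 4:m
6(k) covers 5:m
7(h) covers 6:k
8(j) covers 5:m
9(h) covers 7:h
10(m) covers 6:k, 8:j
floor of heap: 0:h, 1:m
completions by unplaced set U, small U first (add the entries for U minus each lowest piece of U):
  |U|=1: {9}:1  {10}:1
  |U|=2: {7,9}:1  {8,10}:1  {9,10}:2
  |U|=3: {7,9,10}:3  {8,9,10}:3
  |U|=4: {6,7,9,10}:3  {7,8,9,10}:6
  |U|=5: {6,7,8,9,10}:9
  |U|=6: {5,6,7,8,9,10}:9
  |U|=7: {4,5,6,7,8,9,10}:9
  |U|=8: {3,4,5,6,7,8,9,10}:9
  |U|=9: {2,3,4,5,6,7,8,9,10}:9
  start at 0(h): 9
  start at 1(m): 9
sum over floor = 18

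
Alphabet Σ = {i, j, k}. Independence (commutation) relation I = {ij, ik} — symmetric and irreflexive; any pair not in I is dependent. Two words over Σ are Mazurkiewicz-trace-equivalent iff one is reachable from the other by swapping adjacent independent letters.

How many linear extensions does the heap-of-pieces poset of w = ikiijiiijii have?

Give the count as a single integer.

165

#0=i has no predecessor
#1=k has no predecessor
#2=i depends on [0:i]
#3=i depends on [2:i]
#4=j depends on [1:k]
#5=i depends on [3:i]
#6=i depends on [5:i]
#7=i depends on [6:i]
#8=j depends on [4:j]
#9=i depends on [7:i]
#10=i depends on [9:i]
sources: [0:i, 1:k]
N(rest) = Σ N(rest − s) over sources s of rest; N(one piece) = 1:
  size 1 → [8]=1  [10]=1
  size 2 → [4,8]=1  [8,10]=2  [9,10]=1
  size 3 → [1,4,8]=1  [4,8,10]=3  [7,9,10]=1  [8,9,10]=3
  size 4 → [1,4,8,10]=4  [4,8,9,10]=6  [6,7,9,10]=1  [7,8,9,10]=4
  size 5 → [1,4,8,9,10]=10  [4,7,8,9,10]=10  [5,6,7,9,10]=1  [6,7,8,9,10]=5
  size 6 → [1,4,7,8,9,10]=20  [3,5,6,7,9,10]=1  [4,6,7,8,9,10]=15  [5,6,7,8,9,10]=6
  size 7 → [1,4,6,7,8,9,10]=35  [2,3,5,6,7,9,10]=1  [3,5,6,7,8,9,10]=7  [4,5,6,7,8,9,10]=21
  size 8 → [0,2,3,5,6,7,9,10]=1  [1,4,5,6,7,8,9,10]=56  [2,3,5,6,7,8,9,10]=8  [3,4,5,6,7,8,9,10]=28
  size 9 → [0,2,3,5,6,7,8,9,10]=9  [1,3,4,5,6,7,8,9,10]=84  [2,3,4,5,6,7,8,9,10]=36
  first=0(i) contributes 120
  first=1(k) contributes 45
|[w]| = 165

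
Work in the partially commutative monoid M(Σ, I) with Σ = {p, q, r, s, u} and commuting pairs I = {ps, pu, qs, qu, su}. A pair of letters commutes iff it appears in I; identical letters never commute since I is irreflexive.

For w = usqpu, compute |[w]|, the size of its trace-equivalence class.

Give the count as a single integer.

drop 0:u onto floor
drop 1:s onto floor
drop 2:q onto floor
drop 3:p onto {2:q}
drop 4:u onto {0:u}
ground layer = {0:u, 1:s, 2:q}
drop-orders for the pieces not yet dropped (sum over which currently-grounded one goes next):
  1 to go: {1} 1  {3} 1  {4} 1
  2 to go: {0,4} 1  {1,3} 2  {1,4} 2  {2,3} 1  {3,4} 2
  3 to go: {0,1,4} 3  {0,3,4} 3  {1,2,3} 3  {1,3,4} 6  {2,3,4} 3
  if 0:u drops first: 12 orders
  if 1:s drops first: 6 orders
  if 2:q drops first: 12 orders
heap linearizations: 30

30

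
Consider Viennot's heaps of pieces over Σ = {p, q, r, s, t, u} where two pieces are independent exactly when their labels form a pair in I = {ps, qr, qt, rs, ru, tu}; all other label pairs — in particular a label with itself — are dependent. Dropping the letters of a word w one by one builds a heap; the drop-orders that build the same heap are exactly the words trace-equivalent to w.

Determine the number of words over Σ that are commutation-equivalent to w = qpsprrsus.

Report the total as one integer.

piece 0:q — minimal
piece 1:p rests on {0:q}
piece 2:s rests on {0:q}
piece 3:p rests on {1:p}
piece 4:r rests on {3:p}
piece 5:r rests on {4:r}
piece 6:s rests on {2:s}
piece 7:u rests on {3:p, 6:s}
piece 8:s rests on {7:u}
minimal pieces: {0:q}
ways to finish when only these pieces remain (= sum over removing one remaining piece with nothing left below it):
  1 left: {5}→1  {8}→1
  2 left: {4,5}→1  {5,8}→2  {7,8}→1
  3 left: {4,5,8}→3  {5,7,8}→3  {6,7,8}→1
  4 left: {2,6,7,8}→1  {4,5,7,8}→6  {5,6,7,8}→4
  5 left: {2,5,6,7,8}→5  {3,4,5,7,8}→6  {4,5,6,7,8}→10
  6 left: {1,3,4,5,7,8}→6  {2,4,5,6,7,8}→15  {3,4,5,6,7,8}→16
  7 left: {1,3,4,5,6,7,8}→22  {2,3,4,5,6,7,8}→31
  placing 0:q first → 53 extensions

53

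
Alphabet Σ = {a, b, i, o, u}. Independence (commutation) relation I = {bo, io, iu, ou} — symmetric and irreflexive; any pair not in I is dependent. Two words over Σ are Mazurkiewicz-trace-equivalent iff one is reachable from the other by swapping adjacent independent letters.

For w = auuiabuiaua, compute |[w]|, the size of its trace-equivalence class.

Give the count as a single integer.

#0=a has no predecessor
#1=u depends on [0:a]
#2=u depends on [1:u]
#3=i depends on [0:a]
#4=a depends on [2:u, 3:i]
#5=b depends on [4:a]
#6=u depends on [5:b]
#7=i depends on [5:b]
#8=a depends on [6:u, 7:i]
#9=u depends on [8:a]
#10=a depends on [9:u]
sources: [0:a]
N(rest) = Σ N(rest − s) over sources s of rest; N(one piece) = 1:
  size 1 → [10]=1
  size 2 → [9,10]=1
  size 3 → [8,9,10]=1
  size 4 → [6,8,9,10]=1  [7,8,9,10]=1
  size 5 → [6,7,8,9,10]=2
  size 6 → [5,6,7,8,9,10]=2
  size 7 → [4,5,6,7,8,9,10]=2
  size 8 → [2,4,5,6,7,8,9,10]=2  [3,4,5,6,7,8,9,10]=2
  size 9 → [1,2,4,5,6,7,8,9,10]=2  [2,3,4,5,6,7,8,9,10]=4
  first=0(a) contributes 6

6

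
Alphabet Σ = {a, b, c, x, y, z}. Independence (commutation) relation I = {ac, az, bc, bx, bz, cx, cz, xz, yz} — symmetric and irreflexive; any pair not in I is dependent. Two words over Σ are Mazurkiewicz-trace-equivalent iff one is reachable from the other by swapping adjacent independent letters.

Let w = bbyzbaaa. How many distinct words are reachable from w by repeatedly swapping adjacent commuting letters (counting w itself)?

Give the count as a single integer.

8

0(b) covers ∅
1(b) covers 0:b
2(y) covers 1:b
3(z) covers ∅
4(b) covers 2:y
5(a) covers 4:b
6(a) covers 5:a
7(a) covers 6:a
floor of heap: 0:b, 3:z
completions by unplaced set U, small U first (add the entries for U minus each lowest piece of U):
  |U|=1: {3}:1  {7}:1
  |U|=2: {3,7}:2  {6,7}:1
  |U|=3: {3,6,7}:3  {5,6,7}:1
  |U|=4: {3,5,6,7}:4  {4,5,6,7}:1
  |U|=5: {2,4,5,6,7}:1  {3,4,5,6,7}:5
  |U|=6: {1,2,4,5,6,7}:1  {2,3,4,5,6,7}:6
  start at 0(b): 7
  start at 3(z): 1
sum over floor = 8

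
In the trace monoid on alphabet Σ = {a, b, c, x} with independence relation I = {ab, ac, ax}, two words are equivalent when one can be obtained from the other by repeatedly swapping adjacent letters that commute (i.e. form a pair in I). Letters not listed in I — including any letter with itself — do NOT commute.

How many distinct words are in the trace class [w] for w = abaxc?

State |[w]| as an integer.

0(a) covers ∅
1(b) covers ∅
2(a) covers 0:a
3(x) covers 1:b
4(c) covers 3:x
floor of heap: 0:a, 1:b
completions by unplaced set U, small U first (add the entries for U minus each lowest piece of U):
  |U|=1: {2}:1  {4}:1
  |U|=2: {0,2}:1  {2,4}:2  {3,4}:1
  |U|=3: {0,2,4}:3  {1,3,4}:1  {2,3,4}:3
  start at 0(a): 4
  start at 1(b): 6
sum over floor = 10

10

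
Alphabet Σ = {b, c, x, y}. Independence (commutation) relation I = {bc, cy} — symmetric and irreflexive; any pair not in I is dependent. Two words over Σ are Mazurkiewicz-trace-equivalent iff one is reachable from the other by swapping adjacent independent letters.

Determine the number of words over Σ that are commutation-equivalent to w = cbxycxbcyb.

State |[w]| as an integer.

0(c) covers ∅
1(b) covers ∅
2(x) covers 0:c, 1:b
3(y) covers 2:x
4(c) covers 2:x
5(x) covers 3:y, 4:c
6(b) covers 5:x
7(c) covers 5:x
8(y) covers 6:b
9(b) covers 8:y
floor of heap: 0:c, 1:b
completions by unplaced set U, small U first (add the entries for U minus each lowest piece of U):
  |U|=1: {7}:1  {9}:1
  |U|=2: {7,9}:2  {8,9}:1
  |U|=3: {6,8,9}:1  {7,8,9}:3
  |U|=4: {6,7,8,9}:4
  |U|=5: {5,6,7,8,9}:4
  |U|=6: {3,5,6,7,8,9}:4  {4,5,6,7,8,9}:4
  |U|=7: {3,4,5,6,7,8,9}:8
  |U|=8: {2,3,4,5,6,7,8,9}:8
  start at 0(c): 8
  start at 1(b): 8
sum over floor = 16

16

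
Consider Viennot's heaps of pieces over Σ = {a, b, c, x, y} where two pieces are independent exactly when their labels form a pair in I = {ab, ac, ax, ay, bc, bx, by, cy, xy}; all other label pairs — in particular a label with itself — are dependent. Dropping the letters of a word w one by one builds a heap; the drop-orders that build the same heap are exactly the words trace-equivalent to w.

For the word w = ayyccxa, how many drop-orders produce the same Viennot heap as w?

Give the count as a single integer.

#0=a has no predecessor
#1=y has no predecessor
#2=y depends on [1:y]
#3=c has no predecessor
#4=c depends on [3:c]
#5=x depends on [4:c]
#6=a depends on [0:a]
sources: [0:a, 1:y, 3:c]
N(rest) = Σ N(rest − s) over sources s of rest; N(one piece) = 1:
  size 1 → [2]=1  [5]=1  [6]=1
  size 2 → [0,6]=1  [1,2]=1  [2,5]=2  [2,6]=2  [4,5]=1  [5,6]=2
  size 3 → [0,2,6]=3  [0,5,6]=3  [1,2,5]=3  [1,2,6]=3  [2,4,5]=3  [2,5,6]=6  [3,4,5]=1  [4,5,6]=3
  size 4 → [0,1,2,6]=6  [0,2,5,6]=12  [0,4,5,6]=6  [1,2,4,5]=6  [1,2,5,6]=12  [2,3,4,5]=4  [2,4,5,6]=12  [3,4,5,6]=4
  size 5 → [0,1,2,5,6]=30  [0,2,4,5,6]=30  [0,3,4,5,6]=10  [1,2,3,4,5]=10  [1,2,4,5,6]=30  [2,3,4,5,6]=20
  first=0(a) contributes 60
  first=1(y) contributes 60
  first=3(c) contributes 90
|[w]| = 210

210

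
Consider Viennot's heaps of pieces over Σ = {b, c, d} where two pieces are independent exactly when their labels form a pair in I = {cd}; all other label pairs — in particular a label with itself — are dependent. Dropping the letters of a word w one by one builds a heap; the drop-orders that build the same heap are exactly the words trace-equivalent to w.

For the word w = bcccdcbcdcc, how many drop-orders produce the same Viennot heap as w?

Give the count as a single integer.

piece 0:b — minimal
piece 1:c rests on {0:b}
piece 2:c rests on {1:c}
piece 3:c rests on {2:c}
piece 4:d rests on {0:b}
piece 5:c rests on {3:c}
piece 6:b rests on {4:d, 5:c}
piece 7:c rests on {6:b}
piece 8:d rests on {6:b}
piece 9:c rests on {7:c}
piece 10:c rests on {9:c}
minimal pieces: {0:b}
ways to finish when only these pieces remain (= sum over removing one remaining piece with nothing left below it):
  1 left: {8}→1  {10}→1
  2 left: {8,10}→2  {9,10}→1
  3 left: {7,9,10}→1  {8,9,10}→3
  4 left: {7,8,9,10}→4
  5 left: {6,7,8,9,10}→4
  6 left: {4,6,7,8,9,10}→4  {5,6,7,8,9,10}→4
  7 left: {3,5,6,7,8,9,10}→4  {4,5,6,7,8,9,10}→8
  8 left: {2,3,5,6,7,8,9,10}→4  {3,4,5,6,7,8,9,10}→12
  9 left: {1,2,3,5,6,7,8,9,10}→4  {2,3,4,5,6,7,8,9,10}→16
  placing 0:b first → 20 extensions

20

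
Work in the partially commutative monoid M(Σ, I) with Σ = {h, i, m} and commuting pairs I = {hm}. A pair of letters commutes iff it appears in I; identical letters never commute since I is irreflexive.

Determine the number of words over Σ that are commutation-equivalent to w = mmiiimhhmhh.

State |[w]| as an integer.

0(m) covers ∅
1(m) covers 0:m
2(i) covers 1:m
3(i) covers 2:i
4(i) covers 3:i
5(m) covers 4:i
6(h) covers 4:i
7(h) covers 6:h
8(m) covers 5:m
9(h) covers 7:h
10(h) covers 9:h
floor of heap: 0:m
completions by unplaced set U, small U first (add the entries for U minus each lowest piece of U):
  |U|=1: {8}:1  {10}:1
  |U|=2: {5,8}:1  {8,10}:2  {9,10}:1
  |U|=3: {5,8,10}:3  {7,9,10}:1  {8,9,10}:3
  |U|=4: {5,8,9,10}:6  {6,7,9,10}:1  {7,8,9,10}:4
  |U|=5: {5,7,8,9,10}:10  {6,7,8,9,10}:5
  |U|=6: {5,6,7,8,9,10}:15
  |U|=7: {4,5,6,7,8,9,10}:15
  |U|=8: {3,4,5,6,7,8,9,10}:15
  |U|=9: {2,3,4,5,6,7,8,9,10}:15
  start at 0(m): 15

15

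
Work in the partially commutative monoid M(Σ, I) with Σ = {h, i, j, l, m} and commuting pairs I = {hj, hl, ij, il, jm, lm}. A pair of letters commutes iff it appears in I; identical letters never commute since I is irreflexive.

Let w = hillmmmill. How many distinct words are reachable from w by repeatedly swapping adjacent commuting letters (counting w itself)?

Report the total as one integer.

210

#0=h has no predecessor
#1=i depends on [0:h]
#2=l has no predecessor
#3=l depends on [2:l]
#4=m depends on [1:i]
#5=m depends on [4:m]
#6=m depends on [5:m]
#7=i depends on [6:m]
#8=l depends on [3:l]
#9=l depends on [8:l]
sources: [0:h, 2:l]
N(rest) = Σ N(rest − s) over sources s of rest; N(one piece) = 1:
  size 1 → [7]=1  [9]=1
  size 2 → [6,7]=1  [7,9]=2  [8,9]=1
  size 3 → [3,8,9]=1  [5,6,7]=1  [6,7,9]=3  [7,8,9]=3
  size 4 → [2,3,8,9]=1  [3,7,8,9]=4  [4,5,6,7]=1  [5,6,7,9]=4  [6,7,8,9]=6
  size 5 → [1,4,5,6,7]=1  [2,3,7,8,9]=5  [3,6,7,8,9]=10  [4,5,6,7,9]=5  [5,6,7,8,9]=10
  size 6 → [0,1,4,5,6,7]=1  [1,4,5,6,7,9]=6  [2,3,6,7,8,9]=15  [3,5,6,7,8,9]=20  [4,5,6,7,8,9]=15
  size 7 → [0,1,4,5,6,7,9]=7  [1,4,5,6,7,8,9]=21  [2,3,5,6,7,8,9]=35  [3,4,5,6,7,8,9]=35
  size 8 → [0,1,4,5,6,7,8,9]=28  [1,3,4,5,6,7,8,9]=56  [2,3,4,5,6,7,8,9]=70
  first=0(h) contributes 126
  first=2(l) contributes 84
|[w]| = 210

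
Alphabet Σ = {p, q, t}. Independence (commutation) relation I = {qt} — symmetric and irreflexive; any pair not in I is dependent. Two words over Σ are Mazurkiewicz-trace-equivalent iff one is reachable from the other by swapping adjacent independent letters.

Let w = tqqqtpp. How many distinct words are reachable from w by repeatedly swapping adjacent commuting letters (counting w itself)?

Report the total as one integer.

0(t) covers ∅
1(q) covers ∅
2(q) covers 1:q
3(q) covers 2:q
4(t) covers 0:t
5(p) covers 3:q, 4:t
6(p) covers 5:p
floor of heap: 0:t, 1:q
completions by unplaced set U, small U first (add the entries for U minus each lowest piece of U):
  |U|=1: {6}:1
  |U|=2: {5,6}:1
  |U|=3: {3,5,6}:1  {4,5,6}:1
  |U|=4: {0,4,5,6}:1  {2,3,5,6}:1  {3,4,5,6}:2
  |U|=5: {0,3,4,5,6}:3  {1,2,3,5,6}:1  {2,3,4,5,6}:3
  start at 0(t): 4
  start at 1(q): 6
sum over floor = 10

10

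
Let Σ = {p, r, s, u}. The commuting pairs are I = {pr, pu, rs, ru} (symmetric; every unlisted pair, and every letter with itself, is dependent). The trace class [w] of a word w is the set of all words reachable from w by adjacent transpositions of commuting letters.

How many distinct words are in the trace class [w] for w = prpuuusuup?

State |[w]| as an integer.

300

#0=p has no predecessor
#1=r has no predecessor
#2=p depends on [0:p]
#3=u has no predecessor
#4=u depends on [3:u]
#5=u depends on [4:u]
#6=s depends on [2:p, 5:u]
#7=u depends on [6:s]
#8=u depends on [7:u]
#9=p depends on [6:s]
sources: [0:p, 1:r, 3:u]
N(rest) = Σ N(rest − s) over sources s of rest; N(one piece) = 1:
  size 1 → [1]=1  [8]=1  [9]=1
  size 2 → [1,8]=2  [1,9]=2  [7,8]=1  [8,9]=2
  size 3 → [1,7,8]=3  [1,8,9]=6  [7,8,9]=3
  size 4 → [1,7,8,9]=12  [6,7,8,9]=3
  size 5 → [1,6,7,8,9]=15  [2,6,7,8,9]=3  [5,6,7,8,9]=3
  size 6 → [0,2,6,7,8,9]=3  [1,2,6,7,8,9]=18  [1,5,6,7,8,9]=18  [2,5,6,7,8,9]=6  [4,5,6,7,8,9]=3
  size 7 → [0,1,2,6,7,8,9]=21  [0,2,5,6,7,8,9]=9  [1,2,5,6,7,8,9]=42  [1,4,5,6,7,8,9]=21  [2,4,5,6,7,8,9]=9  [3,4,5,6,7,8,9]=3
  size 8 → [0,1,2,5,6,7,8,9]=72  [0,2,4,5,6,7,8,9]=18  [1,2,4,5,6,7,8,9]=72  [1,3,4,5,6,7,8,9]=24  [2,3,4,5,6,7,8,9]=12
  first=0(p) contributes 108
  first=1(r) contributes 30
  first=3(u) contributes 162
|[w]| = 300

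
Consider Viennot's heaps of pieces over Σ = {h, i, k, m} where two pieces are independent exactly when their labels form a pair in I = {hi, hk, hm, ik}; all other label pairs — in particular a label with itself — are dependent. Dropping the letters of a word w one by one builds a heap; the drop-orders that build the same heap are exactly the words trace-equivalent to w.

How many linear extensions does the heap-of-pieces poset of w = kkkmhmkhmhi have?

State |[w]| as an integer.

#0=k has no predecessor
#1=k depends on [0:k]
#2=k depends on [1:k]
#3=m depends on [2:k]
#4=h has no predecessor
#5=m depends on [3:m]
#6=k depends on [5:m]
#7=h depends on [4:h]
#8=m depends on [6:k]
#9=h depends on [7:h]
#10=i depends on [8:m]
sources: [0:k, 4:h]
N(rest) = Σ N(rest − s) over sources s of rest; N(one piece) = 1:
  size 1 → [9]=1  [10]=1
  size 2 → [7,9]=1  [8,10]=1  [9,10]=2
  size 3 → [4,7,9]=1  [6,8,10]=1  [7,9,10]=3  [8,9,10]=3
  size 4 → [4,7,9,10]=4  [5,6,8,10]=1  [6,8,9,10]=4  [7,8,9,10]=6
  size 5 → [3,5,6,8,10]=1  [4,7,8,9,10]=10  [5,6,8,9,10]=5  [6,7,8,9,10]=10
  size 6 → [2,3,5,6,8,10]=1  [3,5,6,8,9,10]=6  [4,6,7,8,9,10]=20  [5,6,7,8,9,10]=15
  size 7 → [1,2,3,5,6,8,10]=1  [2,3,5,6,8,9,10]=7  [3,5,6,7,8,9,10]=21  [4,5,6,7,8,9,10]=35
  size 8 → [0,1,2,3,5,6,8,10]=1  [1,2,3,5,6,8,9,10]=8  [2,3,5,6,7,8,9,10]=28  [3,4,5,6,7,8,9,10]=56
  size 9 → [0,1,2,3,5,6,8,9,10]=9  [1,2,3,5,6,7,8,9,10]=36  [2,3,4,5,6,7,8,9,10]=84
  first=0(k) contributes 120
  first=4(h) contributes 45
|[w]| = 165

165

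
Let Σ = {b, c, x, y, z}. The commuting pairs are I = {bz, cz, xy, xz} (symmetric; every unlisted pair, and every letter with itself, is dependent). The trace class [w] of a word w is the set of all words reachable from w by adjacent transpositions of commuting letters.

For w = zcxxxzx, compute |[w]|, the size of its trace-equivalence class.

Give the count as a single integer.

0(z) covers ∅
1(c) covers ∅
2(x) covers 1:c
3(x) covers 2:x
4(x) covers 3:x
5(z) covers 0:z
6(x) covers 4:x
floor of heap: 0:z, 1:c
completions by unplaced set U, small U first (add the entries for U minus each lowest piece of U):
  |U|=1: {5}:1  {6}:1
  |U|=2: {0,5}:1  {4,6}:1  {5,6}:2
  |U|=3: {0,5,6}:3  {3,4,6}:1  {4,5,6}:3
  |U|=4: {0,4,5,6}:6  {2,3,4,6}:1  {3,4,5,6}:4
  |U|=5: {0,3,4,5,6}:10  {1,2,3,4,6}:1  {2,3,4,5,6}:5
  start at 0(z): 6
  start at 1(c): 15
sum over floor = 21

21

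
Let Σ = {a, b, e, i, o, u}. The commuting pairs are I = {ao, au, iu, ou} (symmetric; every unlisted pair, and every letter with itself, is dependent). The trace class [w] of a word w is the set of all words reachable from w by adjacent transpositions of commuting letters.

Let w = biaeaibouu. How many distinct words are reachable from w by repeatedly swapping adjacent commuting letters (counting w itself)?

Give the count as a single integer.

3

0(b) covers ∅
1(i) covers 0:b
2(a) covers 1:i
3(e) covers 2:a
4(a) covers 3:e
5(i) covers 4:a
6(b) covers 5:i
7(o) covers 6:b
8(u) covers 6:b
9(u) covers 8:u
floor of heap: 0:b
completions by unplaced set U, small U first (add the entries for U minus each lowest piece of U):
  |U|=1: {7}:1  {9}:1
  |U|=2: {7,9}:2  {8,9}:1
  |U|=3: {7,8,9}:3
  |U|=4: {6,7,8,9}:3
  |U|=5: {5,6,7,8,9}:3
  |U|=6: {4,5,6,7,8,9}:3
  |U|=7: {3,4,5,6,7,8,9}:3
  |U|=8: {2,3,4,5,6,7,8,9}:3
  start at 0(b): 3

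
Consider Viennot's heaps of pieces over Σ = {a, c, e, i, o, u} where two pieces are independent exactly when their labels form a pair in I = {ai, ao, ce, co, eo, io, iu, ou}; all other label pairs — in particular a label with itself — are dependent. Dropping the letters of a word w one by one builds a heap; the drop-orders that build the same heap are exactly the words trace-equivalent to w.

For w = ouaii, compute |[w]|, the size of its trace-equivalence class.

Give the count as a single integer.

30

#0=o has no predecessor
#1=u has no predecessor
#2=a depends on [1:u]
#3=i has no predecessor
#4=i depends on [3:i]
sources: [0:o, 1:u, 3:i]
N(rest) = Σ N(rest − s) over sources s of rest; N(one piece) = 1:
  size 1 → [0]=1  [2]=1  [4]=1
  size 2 → [0,2]=2  [0,4]=2  [1,2]=1  [2,4]=2  [3,4]=1
  size 3 → [0,1,2]=3  [0,2,4]=6  [0,3,4]=3  [1,2,4]=3  [2,3,4]=3
  first=0(o) contributes 6
  first=1(u) contributes 12
  first=3(i) contributes 12
|[w]| = 30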